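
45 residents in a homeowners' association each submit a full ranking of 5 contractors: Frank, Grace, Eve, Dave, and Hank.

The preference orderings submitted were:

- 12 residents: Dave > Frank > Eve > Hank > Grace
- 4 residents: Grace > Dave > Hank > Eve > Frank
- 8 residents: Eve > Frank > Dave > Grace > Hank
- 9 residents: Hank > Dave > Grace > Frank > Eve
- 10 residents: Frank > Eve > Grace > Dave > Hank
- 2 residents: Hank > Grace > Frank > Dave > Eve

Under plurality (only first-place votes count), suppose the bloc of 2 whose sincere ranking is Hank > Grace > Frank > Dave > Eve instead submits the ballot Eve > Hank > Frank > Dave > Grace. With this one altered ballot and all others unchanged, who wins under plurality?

Dave

First-place totals with the altered ballot: Frank 10, Grace 4, Eve 10, Dave 12, Hank 9.
The winner is unchanged: still Dave.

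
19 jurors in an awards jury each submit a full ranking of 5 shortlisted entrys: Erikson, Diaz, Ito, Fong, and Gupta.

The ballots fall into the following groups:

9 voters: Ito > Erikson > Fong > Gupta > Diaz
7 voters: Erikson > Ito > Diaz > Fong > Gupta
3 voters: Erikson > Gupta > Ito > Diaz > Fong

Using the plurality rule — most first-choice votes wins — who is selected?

First-place vote totals:
  Erikson: 10
  Diaz: 0
  Ito: 9
  Fong: 0
  Gupta: 0
Erikson has the most first-place votes.

Erikson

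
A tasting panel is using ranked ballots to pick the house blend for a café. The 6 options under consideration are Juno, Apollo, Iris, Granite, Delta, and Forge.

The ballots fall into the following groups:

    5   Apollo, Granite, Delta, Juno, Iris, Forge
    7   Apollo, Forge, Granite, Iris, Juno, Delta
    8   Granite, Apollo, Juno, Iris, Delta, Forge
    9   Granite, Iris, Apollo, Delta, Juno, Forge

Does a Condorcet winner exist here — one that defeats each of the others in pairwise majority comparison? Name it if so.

Head-to-head results (29 voters total):
Juno vs Apollo: Apollo wins 29–0.
Juno vs Iris: Iris wins 16–13.
Juno vs Granite: Granite wins 29–0.
Juno vs Delta: Juno wins 15–14.
Juno vs Forge: Juno wins 22–7.
Apollo vs Iris: Apollo wins 20–9.
Apollo vs Granite: Granite wins 17–12.
Apollo vs Delta: Apollo wins 29–0.
Apollo vs Forge: Apollo wins 29–0.
Iris vs Granite: Granite wins 29–0.
Iris vs Delta: Iris wins 24–5.
Iris vs Forge: Iris wins 22–7.
Granite vs Delta: Granite wins 29–0.
Granite vs Forge: Granite wins 22–7.
Delta vs Forge: Delta wins 22–7.
Granite beats each rival — Juno (29–0), Apollo (17–12), Iris (29–0), Delta (29–0), Forge (22–7) — so Granite is the Condorcet winner.

Granite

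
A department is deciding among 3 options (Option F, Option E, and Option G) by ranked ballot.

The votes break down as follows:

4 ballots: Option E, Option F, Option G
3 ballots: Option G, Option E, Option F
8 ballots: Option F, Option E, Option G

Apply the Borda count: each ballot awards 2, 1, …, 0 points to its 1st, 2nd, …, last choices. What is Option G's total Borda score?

Borda scores:
  Option F: 4·1 + 3·0 + 8·2 = 20
  Option E: 4·2 + 3·1 + 8·1 = 19
  Option G: 4·0 + 3·2 + 8·0 = 6

6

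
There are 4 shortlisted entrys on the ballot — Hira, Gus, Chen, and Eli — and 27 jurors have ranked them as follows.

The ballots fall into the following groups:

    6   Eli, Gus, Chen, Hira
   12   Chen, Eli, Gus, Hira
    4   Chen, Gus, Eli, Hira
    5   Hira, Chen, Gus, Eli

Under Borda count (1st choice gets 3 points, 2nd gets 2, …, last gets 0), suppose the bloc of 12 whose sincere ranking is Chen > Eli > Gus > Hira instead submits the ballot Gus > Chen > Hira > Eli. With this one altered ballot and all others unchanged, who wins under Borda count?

Gus

Borda totals with the altered ballot: Hira 27, Gus 61, Chen 52, Eli 22.
The switch changes the winner from Chen to Gus.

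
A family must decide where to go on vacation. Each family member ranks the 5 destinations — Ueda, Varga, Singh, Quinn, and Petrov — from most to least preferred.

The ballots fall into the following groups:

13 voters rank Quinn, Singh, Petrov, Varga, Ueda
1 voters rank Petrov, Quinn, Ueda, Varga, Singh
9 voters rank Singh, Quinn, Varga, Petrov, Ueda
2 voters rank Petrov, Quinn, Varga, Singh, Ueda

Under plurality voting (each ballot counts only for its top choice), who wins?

First-place vote totals:
  Ueda: 0
  Varga: 0
  Singh: 9
  Quinn: 13
  Petrov: 3
Quinn has the most first-place votes.

Quinn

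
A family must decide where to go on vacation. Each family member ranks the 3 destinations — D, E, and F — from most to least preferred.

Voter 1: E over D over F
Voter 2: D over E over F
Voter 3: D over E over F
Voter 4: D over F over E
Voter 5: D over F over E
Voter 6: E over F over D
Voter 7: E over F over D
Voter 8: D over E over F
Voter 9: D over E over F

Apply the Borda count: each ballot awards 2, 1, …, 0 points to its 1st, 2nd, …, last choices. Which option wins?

Borda scores:
  D: 1 + 2 + 2 + 2 + 2 + 0 + 0 + 2 + 2 = 13
  E: 2 + 1 + 1 + 0 + 0 + 2 + 2 + 1 + 1 = 10
  F: 0 + 0 + 0 + 1 + 1 + 1 + 1 + 0 + 0 = 4
D has the highest total.

D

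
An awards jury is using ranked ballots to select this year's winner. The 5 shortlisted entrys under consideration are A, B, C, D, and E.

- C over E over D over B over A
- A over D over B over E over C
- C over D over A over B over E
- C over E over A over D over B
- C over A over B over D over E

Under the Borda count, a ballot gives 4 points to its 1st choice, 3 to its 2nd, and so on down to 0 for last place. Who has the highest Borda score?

C

Borda scores:
  A: 0 + 4 + 2 + 2 + 3 = 11
  B: 1 + 2 + 1 + 0 + 2 = 6
  C: 4 + 0 + 4 + 4 + 4 = 16
  D: 2 + 3 + 3 + 1 + 1 = 10
  E: 3 + 1 + 0 + 3 + 0 = 7
C has the highest total.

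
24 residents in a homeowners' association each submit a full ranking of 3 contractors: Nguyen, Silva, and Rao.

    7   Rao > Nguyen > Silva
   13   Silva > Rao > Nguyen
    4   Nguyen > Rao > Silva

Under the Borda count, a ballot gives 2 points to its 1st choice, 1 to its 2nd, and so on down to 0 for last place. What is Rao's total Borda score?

Borda scores:
  Nguyen: 7·1 + 13·0 + 4·2 = 15
  Silva: 7·0 + 13·2 + 4·0 = 26
  Rao: 7·2 + 13·1 + 4·1 = 31

31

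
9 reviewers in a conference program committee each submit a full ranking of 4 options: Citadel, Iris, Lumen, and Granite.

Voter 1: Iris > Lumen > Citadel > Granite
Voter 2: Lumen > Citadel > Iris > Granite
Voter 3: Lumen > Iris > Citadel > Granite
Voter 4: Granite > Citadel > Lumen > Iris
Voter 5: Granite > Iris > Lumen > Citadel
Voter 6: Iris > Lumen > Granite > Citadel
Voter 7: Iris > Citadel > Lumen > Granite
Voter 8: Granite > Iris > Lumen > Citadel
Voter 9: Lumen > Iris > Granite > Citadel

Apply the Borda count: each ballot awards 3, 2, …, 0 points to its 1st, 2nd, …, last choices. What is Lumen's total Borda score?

17

Borda scores:
  Citadel: 1 + 2 + 1 + 2 + 0 + 0 + 2 + 0 + 0 = 8
  Iris: 3 + 1 + 2 + 0 + 2 + 3 + 3 + 2 + 2 = 18
  Lumen: 2 + 3 + 3 + 1 + 1 + 2 + 1 + 1 + 3 = 17
  Granite: 0 + 0 + 0 + 3 + 3 + 1 + 0 + 3 + 1 = 11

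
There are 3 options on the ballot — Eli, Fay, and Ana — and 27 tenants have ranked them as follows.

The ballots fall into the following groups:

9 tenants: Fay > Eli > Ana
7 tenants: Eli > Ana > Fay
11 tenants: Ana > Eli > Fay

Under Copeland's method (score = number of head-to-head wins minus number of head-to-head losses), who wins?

Eli

Pairwise results:
  Eli vs Fay: Eli wins 18–9.
  Eli vs Ana: Eli wins 16–11.
  Fay vs Ana: Ana wins 18–9.
Copeland scores (wins − losses):
  Eli: 2 − 0 = 2
  Fay: 0 − 2 = -2
  Ana: 1 − 1 = 0
Eli has the best Copeland score.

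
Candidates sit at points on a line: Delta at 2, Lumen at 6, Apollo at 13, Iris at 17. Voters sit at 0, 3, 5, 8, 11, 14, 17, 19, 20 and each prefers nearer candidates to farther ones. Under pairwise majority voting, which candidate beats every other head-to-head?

Apollo

With single-peaked preferences on a line, the Condorcet winner is the candidate closest to the median voter.
The median voter (position 11) is closest to Apollo at 13.
Check: Apollo vs Lumen — voters closer to Apollo: 5 of 9.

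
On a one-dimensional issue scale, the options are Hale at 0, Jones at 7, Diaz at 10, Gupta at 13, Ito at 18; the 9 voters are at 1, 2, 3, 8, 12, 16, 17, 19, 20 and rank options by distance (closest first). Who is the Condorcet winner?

Gupta

With single-peaked preferences on a line, the Condorcet winner is the candidate closest to the median voter.
The median voter (position 12) is closest to Gupta at 13.
Check: Gupta vs Jones — voters closer to Gupta: 5 of 9.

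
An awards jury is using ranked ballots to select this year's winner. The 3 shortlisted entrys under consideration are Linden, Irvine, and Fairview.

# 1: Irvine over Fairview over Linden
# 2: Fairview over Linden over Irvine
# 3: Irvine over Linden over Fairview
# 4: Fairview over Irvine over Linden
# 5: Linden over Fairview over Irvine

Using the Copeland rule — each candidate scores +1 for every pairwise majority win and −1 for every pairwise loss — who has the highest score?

Pairwise results:
  Linden vs Irvine: Irvine wins 3–2.
  Linden vs Fairview: Fairview wins 3–2.
  Irvine vs Fairview: Fairview wins 3–2.
Copeland scores (wins − losses):
  Linden: 0 − 2 = -2
  Irvine: 1 − 1 = 0
  Fairview: 2 − 0 = 2
Fairview has the best Copeland score.

Fairview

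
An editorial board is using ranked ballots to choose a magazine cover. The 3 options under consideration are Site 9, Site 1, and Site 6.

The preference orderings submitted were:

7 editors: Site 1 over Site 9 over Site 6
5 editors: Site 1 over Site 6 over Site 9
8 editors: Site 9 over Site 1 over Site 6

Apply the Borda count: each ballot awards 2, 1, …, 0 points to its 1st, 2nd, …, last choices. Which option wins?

Borda scores:
  Site 9: 7·1 + 5·0 + 8·2 = 23
  Site 1: 7·2 + 5·2 + 8·1 = 32
  Site 6: 7·0 + 5·1 + 8·0 = 5
Site 1 has the highest total.

Site 1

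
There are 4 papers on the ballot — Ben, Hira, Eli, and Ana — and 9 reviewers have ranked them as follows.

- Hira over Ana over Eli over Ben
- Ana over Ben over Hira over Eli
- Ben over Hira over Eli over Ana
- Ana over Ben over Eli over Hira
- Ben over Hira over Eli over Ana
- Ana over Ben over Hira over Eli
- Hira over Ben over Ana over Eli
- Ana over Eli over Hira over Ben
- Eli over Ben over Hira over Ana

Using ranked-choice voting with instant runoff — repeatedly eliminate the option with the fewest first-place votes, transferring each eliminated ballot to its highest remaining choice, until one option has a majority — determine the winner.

Round 1: Ana 4, Ben 2, Hira 2, Eli 1. Eli has the fewest and is eliminated.
Round 2: Ana 4, Ben 3, Hira 2. Hira has the fewest and is eliminated.
Round 3: Ana 5, Ben 4. Ana has a majority.

Ana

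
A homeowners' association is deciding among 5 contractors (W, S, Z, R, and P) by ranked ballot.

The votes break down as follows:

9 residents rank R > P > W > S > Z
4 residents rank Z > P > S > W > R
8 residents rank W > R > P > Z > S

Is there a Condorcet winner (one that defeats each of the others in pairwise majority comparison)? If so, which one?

Head-to-head results (21 voters total):
W vs S: W wins 17–4.
W vs Z: W wins 17–4.
W vs R: W wins 12–9.
W vs P: P wins 13–8.
S vs Z: Z wins 12–9.
S vs R: R wins 17–4.
S vs P: P wins 21–0.
Z vs R: R wins 17–4.
Z vs P: P wins 17–4.
R vs P: R wins 17–4.
No candidate beats all others: W beats R beats P beats W, a majority cycle.

There is no Condorcet winner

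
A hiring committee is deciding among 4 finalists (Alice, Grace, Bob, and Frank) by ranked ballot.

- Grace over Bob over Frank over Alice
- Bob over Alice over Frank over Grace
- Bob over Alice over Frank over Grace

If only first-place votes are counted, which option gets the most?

Bob

First-place vote totals:
  Alice: 0
  Grace: 1
  Bob: 2
  Frank: 0
Bob has the most first-place votes.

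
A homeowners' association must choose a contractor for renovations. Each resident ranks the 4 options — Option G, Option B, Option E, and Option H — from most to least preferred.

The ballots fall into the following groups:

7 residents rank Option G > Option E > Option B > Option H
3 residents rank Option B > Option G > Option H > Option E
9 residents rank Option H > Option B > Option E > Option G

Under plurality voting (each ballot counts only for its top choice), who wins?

Option H

First-place vote totals:
  Option G: 7
  Option B: 3
  Option E: 0
  Option H: 9
Option H has the most first-place votes.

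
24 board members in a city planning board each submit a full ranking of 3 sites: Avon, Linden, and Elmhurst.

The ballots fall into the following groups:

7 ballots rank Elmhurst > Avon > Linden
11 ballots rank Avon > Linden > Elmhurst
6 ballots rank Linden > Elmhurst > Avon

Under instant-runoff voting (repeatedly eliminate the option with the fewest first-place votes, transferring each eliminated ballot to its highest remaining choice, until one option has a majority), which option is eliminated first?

Round 1: Avon 11, Elmhurst 7, Linden 6. Linden has the fewest and is eliminated.
Round 2: Elmhurst 13, Avon 11. Elmhurst has a majority.

Linden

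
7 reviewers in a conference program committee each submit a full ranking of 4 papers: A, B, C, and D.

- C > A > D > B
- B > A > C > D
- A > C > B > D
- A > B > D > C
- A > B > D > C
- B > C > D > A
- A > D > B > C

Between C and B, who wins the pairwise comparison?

Ballots ranking C above B: 2.
Ballots ranking B above C: 5.
B wins the head-to-head, 5–2.

B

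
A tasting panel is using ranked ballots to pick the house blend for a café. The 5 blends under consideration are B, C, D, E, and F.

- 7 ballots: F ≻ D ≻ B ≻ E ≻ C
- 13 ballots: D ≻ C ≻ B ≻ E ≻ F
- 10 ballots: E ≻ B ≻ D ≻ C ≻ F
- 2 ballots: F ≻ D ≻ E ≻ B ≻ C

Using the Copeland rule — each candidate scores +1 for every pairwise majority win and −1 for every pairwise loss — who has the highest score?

D

Pairwise results:
  B vs C: B wins 19–13.
  B vs D: D wins 22–10.
  B vs E: B wins 20–12.
  B vs F: B wins 23–9.
  C vs D: D wins 32–0.
  C vs E: E wins 19–13.
  C vs F: C wins 23–9.
  D vs E: D wins 22–10.
  D vs F: D wins 23–9.
  E vs F: E wins 23–9.
Copeland scores (wins − losses):
  B: 3 − 1 = 2
  C: 1 − 3 = -2
  D: 4 − 0 = 4
  E: 2 − 2 = 0
  F: 0 − 4 = -4
D has the best Copeland score.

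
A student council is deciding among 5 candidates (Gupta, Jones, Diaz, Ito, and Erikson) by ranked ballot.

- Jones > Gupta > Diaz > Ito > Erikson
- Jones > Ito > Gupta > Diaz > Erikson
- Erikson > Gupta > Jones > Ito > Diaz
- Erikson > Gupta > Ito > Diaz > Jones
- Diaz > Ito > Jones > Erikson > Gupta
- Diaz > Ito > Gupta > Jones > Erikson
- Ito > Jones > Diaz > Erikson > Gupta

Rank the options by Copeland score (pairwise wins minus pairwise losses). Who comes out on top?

Pairwise results:
  Gupta vs Jones: Jones wins 4–3.
  Gupta vs Diaz: Gupta wins 4–3.
  Gupta vs Ito: Ito wins 4–3.
  Gupta vs Erikson: Erikson wins 4–3.
  Jones vs Diaz: Jones wins 4–3.
  Jones vs Ito: Ito wins 4–3.
  Jones vs Erikson: Jones wins 5–2.
  Diaz vs Ito: Ito wins 4–3.
  Diaz vs Erikson: Diaz wins 5–2.
  Ito vs Erikson: Ito wins 5–2.
Copeland scores (wins − losses):
  Gupta: 1 − 3 = -2
  Jones: 3 − 1 = 2
  Diaz: 1 − 3 = -2
  Ito: 4 − 0 = 4
  Erikson: 1 − 3 = -2
Ito has the best Copeland score.

Ito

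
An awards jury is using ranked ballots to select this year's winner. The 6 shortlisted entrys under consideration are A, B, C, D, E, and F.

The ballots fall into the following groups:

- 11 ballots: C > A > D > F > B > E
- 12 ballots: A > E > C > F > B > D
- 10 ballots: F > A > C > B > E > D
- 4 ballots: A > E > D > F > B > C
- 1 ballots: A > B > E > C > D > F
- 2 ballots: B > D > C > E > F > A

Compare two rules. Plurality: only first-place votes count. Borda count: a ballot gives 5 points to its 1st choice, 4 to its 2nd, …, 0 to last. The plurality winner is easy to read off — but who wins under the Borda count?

Plurality first-place counts: A 17, B 2, C 11, D 0, E 0, F 10 → A.
Borda totals: A 169, B 61, C 129, D 54, E 81, F 106 → A.

A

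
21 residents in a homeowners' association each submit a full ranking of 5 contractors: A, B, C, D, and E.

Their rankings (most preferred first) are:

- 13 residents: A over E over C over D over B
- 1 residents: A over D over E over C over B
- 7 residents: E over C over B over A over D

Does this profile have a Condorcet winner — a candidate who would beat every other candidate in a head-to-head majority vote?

Head-to-head results (21 voters total):
A vs B: A wins 14–7.
A vs C: A wins 14–7.
A vs D: A wins 21–0.
A vs E: A wins 14–7.
B vs C: C wins 21–0.
B vs D: D wins 14–7.
B vs E: E wins 21–0.
C vs D: C wins 20–1.
C vs E: E wins 21–0.
D vs E: E wins 20–1.
A beats each rival — B (14–7), C (14–7), D (21–0), E (14–7) — so A is the Condorcet winner.

Yes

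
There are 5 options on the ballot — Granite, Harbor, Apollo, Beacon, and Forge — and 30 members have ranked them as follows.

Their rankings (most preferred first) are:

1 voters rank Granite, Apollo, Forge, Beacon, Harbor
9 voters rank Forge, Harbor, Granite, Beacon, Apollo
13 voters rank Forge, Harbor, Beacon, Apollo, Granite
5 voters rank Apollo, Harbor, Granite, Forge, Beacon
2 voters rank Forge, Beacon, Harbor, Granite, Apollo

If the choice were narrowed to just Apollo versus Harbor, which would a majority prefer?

Harbor

Ballots ranking Apollo above Harbor: 1+5 = 6.
Ballots ranking Harbor above Apollo: 9+13+2 = 24.
Harbor wins the head-to-head, 24–6.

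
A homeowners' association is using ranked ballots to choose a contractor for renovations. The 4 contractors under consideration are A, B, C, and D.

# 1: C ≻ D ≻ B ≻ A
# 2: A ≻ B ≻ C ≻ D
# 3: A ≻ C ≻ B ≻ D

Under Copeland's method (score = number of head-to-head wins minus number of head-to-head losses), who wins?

A

Pairwise results:
  A vs B: A wins 2–1.
  A vs C: A wins 2–1.
  A vs D: A wins 2–1.
  B vs C: C wins 2–1.
  B vs D: B wins 2–1.
  C vs D: C wins 3–0.
Copeland scores (wins − losses):
  A: 3 − 0 = 3
  B: 1 − 2 = -1
  C: 2 − 1 = 1
  D: 0 − 3 = -3
A has the best Copeland score.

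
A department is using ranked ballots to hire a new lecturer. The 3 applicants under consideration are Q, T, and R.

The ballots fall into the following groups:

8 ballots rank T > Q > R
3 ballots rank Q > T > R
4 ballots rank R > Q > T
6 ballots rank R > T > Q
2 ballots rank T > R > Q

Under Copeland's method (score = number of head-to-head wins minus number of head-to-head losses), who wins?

Pairwise results:
  Q vs T: T wins 16–7.
  Q vs R: R wins 12–11.
  T vs R: T wins 13–10.
Copeland scores (wins − losses):
  Q: 0 − 2 = -2
  T: 2 − 0 = 2
  R: 1 − 1 = 0
T has the best Copeland score.

T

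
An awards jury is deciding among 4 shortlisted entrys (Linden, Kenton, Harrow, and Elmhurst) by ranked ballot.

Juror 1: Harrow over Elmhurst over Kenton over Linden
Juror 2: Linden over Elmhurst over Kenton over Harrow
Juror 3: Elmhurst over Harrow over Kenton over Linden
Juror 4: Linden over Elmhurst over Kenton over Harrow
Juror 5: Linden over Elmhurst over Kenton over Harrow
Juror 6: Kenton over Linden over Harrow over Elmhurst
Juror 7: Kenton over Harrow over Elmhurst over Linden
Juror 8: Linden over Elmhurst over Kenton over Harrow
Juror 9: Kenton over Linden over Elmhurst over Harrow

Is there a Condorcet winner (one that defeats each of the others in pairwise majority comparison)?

Head-to-head results (9 voters total):
Linden vs Kenton: Kenton wins 5–4.
Linden vs Harrow: Linden wins 6–3.
Linden vs Elmhurst: Linden wins 6–3.
Kenton vs Harrow: Kenton wins 7–2.
Kenton vs Elmhurst: Elmhurst wins 6–3.
Harrow vs Elmhurst: Elmhurst wins 6–3.
No candidate beats all others: Linden beats Elmhurst beats Kenton beats Linden, a majority cycle.

No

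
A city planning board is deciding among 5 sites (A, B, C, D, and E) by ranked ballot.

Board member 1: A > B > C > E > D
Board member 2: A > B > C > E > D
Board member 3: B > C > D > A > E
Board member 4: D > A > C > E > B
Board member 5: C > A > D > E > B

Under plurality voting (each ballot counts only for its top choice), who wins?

A

First-place vote totals:
  A: 2
  B: 1
  C: 1
  D: 1
  E: 0
A has the most first-place votes.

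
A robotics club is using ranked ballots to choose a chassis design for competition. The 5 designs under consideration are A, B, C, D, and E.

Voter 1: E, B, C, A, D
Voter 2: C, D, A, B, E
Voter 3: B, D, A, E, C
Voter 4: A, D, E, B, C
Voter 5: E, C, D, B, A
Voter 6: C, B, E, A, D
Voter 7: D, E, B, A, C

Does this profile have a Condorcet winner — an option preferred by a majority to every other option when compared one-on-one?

No

Head-to-head results (7 voters total):
A vs B: B wins 5–2.
A vs C: C wins 4–3.
A vs D: D wins 4–3.
A vs E: E wins 4–3.
B vs C: B wins 4–3.
B vs D: D wins 4–3.
B vs E: E wins 4–3.
C vs D: C wins 4–3.
C vs E: E wins 5–2.
D vs E: D wins 4–3.
No candidate beats all others: B beats C beats D beats B, a majority cycle.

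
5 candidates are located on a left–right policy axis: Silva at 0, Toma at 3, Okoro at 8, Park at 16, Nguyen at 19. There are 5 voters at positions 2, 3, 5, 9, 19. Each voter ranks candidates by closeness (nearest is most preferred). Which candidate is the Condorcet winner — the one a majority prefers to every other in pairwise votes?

With single-peaked preferences on a line, the Condorcet winner is the candidate closest to the median voter.
The median voter (position 5) is closest to Toma at 3.
Check: Toma vs Silva — voters closer to Toma: 5 of 5.

Toma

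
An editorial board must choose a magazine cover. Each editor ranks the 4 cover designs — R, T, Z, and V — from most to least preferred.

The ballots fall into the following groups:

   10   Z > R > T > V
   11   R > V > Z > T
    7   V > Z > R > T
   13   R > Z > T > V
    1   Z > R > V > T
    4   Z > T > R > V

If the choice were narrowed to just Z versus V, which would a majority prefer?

Ballots ranking Z above V: 10+13+1+4 = 28.
Ballots ranking V above Z: 11+7 = 18.
Z wins the head-to-head, 28–18.

Z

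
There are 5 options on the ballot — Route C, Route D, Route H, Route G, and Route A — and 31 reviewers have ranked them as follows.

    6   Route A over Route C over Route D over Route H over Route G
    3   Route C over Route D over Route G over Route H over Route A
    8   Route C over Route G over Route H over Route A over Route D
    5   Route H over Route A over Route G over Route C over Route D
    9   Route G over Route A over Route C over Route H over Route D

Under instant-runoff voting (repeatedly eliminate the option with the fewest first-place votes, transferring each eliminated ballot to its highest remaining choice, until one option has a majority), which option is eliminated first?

Route D

Round 1: Route C 11, Route G 9, Route A 6, Route H 5, Route D 0. Route D has the fewest and is eliminated.
Round 2: Route C 11, Route G 9, Route A 6, Route H 5. Route H has the fewest and is eliminated.
Round 3: Route C 11, Route A 11, Route G 9. Route G has the fewest and is eliminated.
Round 4: Route A 20, Route C 11. Route A has a majority.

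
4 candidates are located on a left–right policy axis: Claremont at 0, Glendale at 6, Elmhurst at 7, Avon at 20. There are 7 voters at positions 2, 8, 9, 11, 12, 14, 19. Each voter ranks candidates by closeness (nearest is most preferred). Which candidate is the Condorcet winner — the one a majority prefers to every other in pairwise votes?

Elmhurst

With single-peaked preferences on a line, the Condorcet winner is the candidate closest to the median voter.
The median voter (position 11) is closest to Elmhurst at 7.
Check: Elmhurst vs Claremont — voters closer to Elmhurst: 6 of 7.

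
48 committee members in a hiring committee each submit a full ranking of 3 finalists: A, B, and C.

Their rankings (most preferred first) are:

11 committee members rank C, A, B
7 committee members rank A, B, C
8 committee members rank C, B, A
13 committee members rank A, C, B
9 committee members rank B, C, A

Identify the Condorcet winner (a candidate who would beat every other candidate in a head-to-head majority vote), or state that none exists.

Head-to-head results (48 voters total):
A vs B: A wins 31–17.
A vs C: C wins 28–20.
B vs C: C wins 32–16.
C beats each rival — A (28–20), B (32–16) — so C is the Condorcet winner.

C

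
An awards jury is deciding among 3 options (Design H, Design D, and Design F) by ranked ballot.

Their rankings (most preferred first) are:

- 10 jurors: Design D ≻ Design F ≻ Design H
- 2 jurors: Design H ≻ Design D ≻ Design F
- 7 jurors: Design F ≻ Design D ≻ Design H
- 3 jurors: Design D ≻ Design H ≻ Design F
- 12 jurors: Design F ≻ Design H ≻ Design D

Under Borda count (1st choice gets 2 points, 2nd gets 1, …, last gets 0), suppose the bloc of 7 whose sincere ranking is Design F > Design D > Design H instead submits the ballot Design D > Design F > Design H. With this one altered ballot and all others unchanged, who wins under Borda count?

Design D

Borda totals with the altered ballot: Design H 19, Design D 42, Design F 41.
The switch changes the winner from Design F to Design D.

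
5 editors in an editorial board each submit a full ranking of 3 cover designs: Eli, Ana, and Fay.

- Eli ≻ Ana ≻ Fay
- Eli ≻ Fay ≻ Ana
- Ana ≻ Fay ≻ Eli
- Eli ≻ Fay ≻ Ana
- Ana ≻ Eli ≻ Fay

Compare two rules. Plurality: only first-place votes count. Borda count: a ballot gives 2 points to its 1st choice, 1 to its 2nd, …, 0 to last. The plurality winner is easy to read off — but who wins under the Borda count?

Eli

Plurality first-place counts: Eli 3, Ana 2, Fay 0 → Eli.
Borda totals: Eli 7, Ana 5, Fay 3 → Eli.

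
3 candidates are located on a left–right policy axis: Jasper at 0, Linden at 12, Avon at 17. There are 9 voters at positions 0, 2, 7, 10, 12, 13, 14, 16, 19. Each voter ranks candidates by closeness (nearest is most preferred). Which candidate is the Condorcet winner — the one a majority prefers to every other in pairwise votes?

Linden

With single-peaked preferences on a line, the Condorcet winner is the candidate closest to the median voter.
The median voter (position 12) is closest to Linden at 12.
Check: Linden vs Jasper — voters closer to Linden: 7 of 9.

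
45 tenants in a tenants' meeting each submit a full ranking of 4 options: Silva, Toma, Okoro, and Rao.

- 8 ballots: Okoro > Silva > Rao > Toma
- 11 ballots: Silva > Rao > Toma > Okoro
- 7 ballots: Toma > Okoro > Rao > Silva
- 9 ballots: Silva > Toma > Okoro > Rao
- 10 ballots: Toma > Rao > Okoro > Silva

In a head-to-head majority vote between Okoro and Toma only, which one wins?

Ballots ranking Okoro above Toma: 8.
Ballots ranking Toma above Okoro: 11+7+9+10 = 37.
Toma wins the head-to-head, 37–8.

Toma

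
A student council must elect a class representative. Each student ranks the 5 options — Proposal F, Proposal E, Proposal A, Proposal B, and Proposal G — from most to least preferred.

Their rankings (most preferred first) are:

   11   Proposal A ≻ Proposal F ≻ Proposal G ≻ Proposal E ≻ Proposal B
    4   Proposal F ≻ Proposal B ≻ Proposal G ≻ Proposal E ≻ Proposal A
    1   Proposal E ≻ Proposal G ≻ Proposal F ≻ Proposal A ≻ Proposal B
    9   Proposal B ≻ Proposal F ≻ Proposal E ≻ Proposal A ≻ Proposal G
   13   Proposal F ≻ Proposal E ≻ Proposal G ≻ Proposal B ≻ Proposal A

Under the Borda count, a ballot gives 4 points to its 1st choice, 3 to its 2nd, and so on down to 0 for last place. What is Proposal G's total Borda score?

Borda scores:
  Proposal F: 11·3 + 4·4 + 2 + 9·3 + 13·4 = 130
  Proposal E: 11·1 + 4·1 + 4 + 9·2 + 13·3 = 76
  Proposal A: 11·4 + 4·0 + 1 + 9·1 + 13·0 = 54
  Proposal B: 11·0 + 4·3 + 0 + 9·4 + 13·1 = 61
  Proposal G: 11·2 + 4·2 + 3 + 9·0 + 13·2 = 59

59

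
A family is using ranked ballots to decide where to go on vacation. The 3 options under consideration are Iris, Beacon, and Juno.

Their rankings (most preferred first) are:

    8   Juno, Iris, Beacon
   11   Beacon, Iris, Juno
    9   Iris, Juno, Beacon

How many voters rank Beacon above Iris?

11

Ballots ranking Beacon above Iris: 11.
Ballots ranking Iris above Beacon: 8+9 = 17.
So 11 of 28 voters prefer Beacon to Iris.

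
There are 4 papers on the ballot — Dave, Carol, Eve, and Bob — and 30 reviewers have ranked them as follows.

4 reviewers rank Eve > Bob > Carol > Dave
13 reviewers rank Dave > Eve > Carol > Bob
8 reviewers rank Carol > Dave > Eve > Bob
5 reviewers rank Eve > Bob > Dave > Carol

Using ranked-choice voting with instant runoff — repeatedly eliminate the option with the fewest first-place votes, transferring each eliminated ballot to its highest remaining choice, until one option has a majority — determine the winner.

Dave

Round 1: Dave 13, Eve 9, Carol 8, Bob 0. Bob has the fewest and is eliminated.
Round 2: Dave 13, Eve 9, Carol 8. Carol has the fewest and is eliminated.
Round 3: Dave 21, Eve 9. Dave has a majority.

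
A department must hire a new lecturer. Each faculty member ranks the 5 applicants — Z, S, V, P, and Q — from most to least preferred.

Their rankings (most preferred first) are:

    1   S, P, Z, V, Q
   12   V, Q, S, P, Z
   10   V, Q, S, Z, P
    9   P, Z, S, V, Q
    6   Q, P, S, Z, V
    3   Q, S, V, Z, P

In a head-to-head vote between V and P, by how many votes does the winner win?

9

Ballots ranking V above P: 12+10+3 = 25.
Ballots ranking P above V: 1+9+6 = 16.
V wins 25–16, a margin of 9.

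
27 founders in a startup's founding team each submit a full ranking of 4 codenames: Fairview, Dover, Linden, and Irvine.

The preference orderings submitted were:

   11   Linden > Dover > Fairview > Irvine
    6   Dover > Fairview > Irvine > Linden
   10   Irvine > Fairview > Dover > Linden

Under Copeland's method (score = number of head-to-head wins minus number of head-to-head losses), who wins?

Dover

Pairwise results:
  Fairview vs Dover: Dover wins 17–10.
  Fairview vs Linden: Fairview wins 16–11.
  Fairview vs Irvine: Fairview wins 17–10.
  Dover vs Linden: Dover wins 16–11.
  Dover vs Irvine: Dover wins 17–10.
  Linden vs Irvine: Irvine wins 16–11.
Copeland scores (wins − losses):
  Fairview: 2 − 1 = 1
  Dover: 3 − 0 = 3
  Linden: 0 − 3 = -3
  Irvine: 1 − 2 = -1
Dover has the best Copeland score.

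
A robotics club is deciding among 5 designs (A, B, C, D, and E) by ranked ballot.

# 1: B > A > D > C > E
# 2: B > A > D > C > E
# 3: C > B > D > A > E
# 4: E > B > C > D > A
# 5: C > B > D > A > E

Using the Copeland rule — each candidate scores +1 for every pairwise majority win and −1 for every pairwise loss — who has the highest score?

B

Pairwise results:
  A vs B: B wins 5–0.
  A vs C: C wins 3–2.
  A vs D: D wins 3–2.
  A vs E: A wins 4–1.
  B vs C: B wins 3–2.
  B vs D: B wins 5–0.
  B vs E: B wins 4–1.
  C vs D: C wins 3–2.
  C vs E: C wins 4–1.
  D vs E: D wins 4–1.
Copeland scores (wins − losses):
  A: 1 − 3 = -2
  B: 4 − 0 = 4
  C: 3 − 1 = 2
  D: 2 − 2 = 0
  E: 0 − 4 = -4
B has the best Copeland score.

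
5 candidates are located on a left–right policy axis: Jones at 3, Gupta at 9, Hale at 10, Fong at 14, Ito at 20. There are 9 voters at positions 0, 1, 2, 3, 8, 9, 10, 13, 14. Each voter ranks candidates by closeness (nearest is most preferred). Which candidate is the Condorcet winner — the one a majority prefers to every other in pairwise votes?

Gupta

With single-peaked preferences on a line, the Condorcet winner is the candidate closest to the median voter.
The median voter (position 8) is closest to Gupta at 9.
Check: Gupta vs Ito — voters closer to Gupta: 9 of 9.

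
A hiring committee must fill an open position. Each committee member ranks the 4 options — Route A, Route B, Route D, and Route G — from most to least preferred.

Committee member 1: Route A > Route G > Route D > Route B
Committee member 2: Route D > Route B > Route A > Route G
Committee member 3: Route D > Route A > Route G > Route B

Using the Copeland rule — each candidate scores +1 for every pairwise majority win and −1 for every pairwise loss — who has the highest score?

Pairwise results:
  Route A vs Route B: Route A wins 2–1.
  Route A vs Route D: Route D wins 2–1.
  Route A vs Route G: Route A wins 3–0.
  Route B vs Route D: Route D wins 3–0.
  Route B vs Route G: Route G wins 2–1.
  Route D vs Route G: Route D wins 2–1.
Copeland scores (wins − losses):
  Route A: 2 − 1 = 1
  Route B: 0 − 3 = -3
  Route D: 3 − 0 = 3
  Route G: 1 − 2 = -1
Route D has the best Copeland score.

Route D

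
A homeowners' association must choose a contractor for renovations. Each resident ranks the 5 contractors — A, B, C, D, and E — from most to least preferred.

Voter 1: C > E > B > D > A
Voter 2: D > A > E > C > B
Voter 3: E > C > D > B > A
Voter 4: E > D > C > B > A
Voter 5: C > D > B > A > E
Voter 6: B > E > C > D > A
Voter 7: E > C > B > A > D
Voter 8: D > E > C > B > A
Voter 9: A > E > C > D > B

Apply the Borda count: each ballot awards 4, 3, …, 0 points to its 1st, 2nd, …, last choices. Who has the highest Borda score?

E

Borda scores:
  A: 0 + 3 + 0 + 0 + 1 + 0 + 1 + 0 + 4 = 9
  B: 2 + 0 + 1 + 1 + 2 + 4 + 2 + 1 + 0 = 13
  C: 4 + 1 + 3 + 2 + 4 + 2 + 3 + 2 + 2 = 23
  D: 1 + 4 + 2 + 3 + 3 + 1 + 0 + 4 + 1 = 19
  E: 3 + 2 + 4 + 4 + 0 + 3 + 4 + 3 + 3 = 26
E has the highest total.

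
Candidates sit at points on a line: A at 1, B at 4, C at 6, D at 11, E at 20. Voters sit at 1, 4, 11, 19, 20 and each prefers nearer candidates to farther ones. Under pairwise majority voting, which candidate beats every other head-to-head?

With single-peaked preferences on a line, the Condorcet winner is the candidate closest to the median voter.
The median voter (position 11) is closest to D at 11.
Check: D vs C — voters closer to D: 3 of 5.

D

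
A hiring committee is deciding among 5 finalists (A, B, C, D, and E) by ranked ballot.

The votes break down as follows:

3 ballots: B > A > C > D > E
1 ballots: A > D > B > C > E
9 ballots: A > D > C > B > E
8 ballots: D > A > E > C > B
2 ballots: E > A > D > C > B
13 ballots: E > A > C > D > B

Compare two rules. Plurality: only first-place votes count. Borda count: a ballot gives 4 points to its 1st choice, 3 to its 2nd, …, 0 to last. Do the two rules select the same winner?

Plurality first-place counts: A 10, B 3, C 0, D 8, E 15 → E.
Borda totals: A 118, B 23, C 61, D 82, E 76 → A.
The two rules disagree: plurality picks E, Borda picks A.

No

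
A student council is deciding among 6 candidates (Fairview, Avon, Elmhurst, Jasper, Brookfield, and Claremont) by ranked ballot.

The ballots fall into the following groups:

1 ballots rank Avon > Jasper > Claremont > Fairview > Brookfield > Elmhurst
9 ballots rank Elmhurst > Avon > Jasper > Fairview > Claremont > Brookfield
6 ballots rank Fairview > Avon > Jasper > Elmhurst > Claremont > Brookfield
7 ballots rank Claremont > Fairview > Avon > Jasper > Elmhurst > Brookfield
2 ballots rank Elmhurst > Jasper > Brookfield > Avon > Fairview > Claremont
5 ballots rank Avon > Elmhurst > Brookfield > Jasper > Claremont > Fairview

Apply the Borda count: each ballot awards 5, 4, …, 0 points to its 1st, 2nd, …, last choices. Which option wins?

Avon

Borda scores:
  Fairview: 2 + 9·2 + 6·5 + 7·4 + 2·1 + 5·0 = 80
  Avon: 5 + 9·4 + 6·4 + 7·3 + 2·2 + 5·5 = 115
  Elmhurst: 0 + 9·5 + 6·2 + 7·1 + 2·5 + 5·4 = 94
  Jasper: 4 + 9·3 + 6·3 + 7·2 + 2·4 + 5·2 = 81
  Brookfield: 1 + 9·0 + 6·0 + 7·0 + 2·3 + 5·3 = 22
  Claremont: 3 + 9·1 + 6·1 + 7·5 + 2·0 + 5·1 = 58
Avon has the highest total.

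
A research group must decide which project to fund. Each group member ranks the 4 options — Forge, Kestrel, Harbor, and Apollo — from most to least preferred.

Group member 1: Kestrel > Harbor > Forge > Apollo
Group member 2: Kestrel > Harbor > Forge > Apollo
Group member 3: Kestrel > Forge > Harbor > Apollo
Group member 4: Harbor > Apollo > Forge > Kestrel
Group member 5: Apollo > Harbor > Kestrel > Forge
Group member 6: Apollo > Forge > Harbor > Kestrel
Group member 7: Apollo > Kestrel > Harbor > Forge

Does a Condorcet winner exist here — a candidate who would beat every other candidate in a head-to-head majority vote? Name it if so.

Head-to-head results (7 voters total):
Forge vs Kestrel: Kestrel wins 5–2.
Forge vs Harbor: Harbor wins 5–2.
Forge vs Apollo: Apollo wins 4–3.
Kestrel vs Harbor: Kestrel wins 4–3.
Kestrel vs Apollo: Apollo wins 4–3.
Harbor vs Apollo: Harbor wins 4–3.
No candidate beats all others: Kestrel beats Harbor beats Apollo beats Kestrel, a majority cycle.

None — there is no Condorcet winner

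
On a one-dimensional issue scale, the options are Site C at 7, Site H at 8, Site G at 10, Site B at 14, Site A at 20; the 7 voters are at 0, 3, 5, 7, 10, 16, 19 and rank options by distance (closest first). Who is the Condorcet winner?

Site C

With single-peaked preferences on a line, the Condorcet winner is the candidate closest to the median voter.
The median voter (position 7) is closest to Site C at 7.
Check: Site C vs Site A — voters closer to Site C: 5 of 7.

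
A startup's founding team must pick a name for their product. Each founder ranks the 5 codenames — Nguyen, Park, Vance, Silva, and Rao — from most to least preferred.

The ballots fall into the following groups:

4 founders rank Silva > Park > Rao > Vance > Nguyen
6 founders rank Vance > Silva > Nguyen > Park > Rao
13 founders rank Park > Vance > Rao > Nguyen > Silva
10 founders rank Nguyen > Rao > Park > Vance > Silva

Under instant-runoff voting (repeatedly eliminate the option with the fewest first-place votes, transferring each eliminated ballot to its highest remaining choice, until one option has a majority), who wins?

Round 1: Park 13, Nguyen 10, Vance 6, Silva 4, Rao 0. Rao has the fewest and is eliminated.
Round 2: Park 13, Nguyen 10, Vance 6, Silva 4. Silva has the fewest and is eliminated.
Round 3: Park 17, Nguyen 10, Vance 6. Park has a majority.

Park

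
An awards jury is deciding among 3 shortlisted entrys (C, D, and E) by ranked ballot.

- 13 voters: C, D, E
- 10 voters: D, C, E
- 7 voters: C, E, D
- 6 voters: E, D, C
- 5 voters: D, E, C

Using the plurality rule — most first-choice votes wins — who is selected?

First-place vote totals:
  C: 20
  D: 15
  E: 6
C has the most first-place votes.

C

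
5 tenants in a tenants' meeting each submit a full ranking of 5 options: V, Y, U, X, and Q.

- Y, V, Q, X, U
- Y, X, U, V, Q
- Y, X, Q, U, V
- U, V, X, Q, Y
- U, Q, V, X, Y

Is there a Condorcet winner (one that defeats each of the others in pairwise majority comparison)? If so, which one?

Head-to-head results (5 voters total):
V vs Y: Y wins 3–2.
V vs U: U wins 4–1.
V vs X: V wins 3–2.
V vs Q: V wins 3–2.
Y vs U: Y wins 3–2.
Y vs X: Y wins 3–2.
Y vs Q: Y wins 3–2.
U vs X: X wins 3–2.
U vs Q: U wins 3–2.
X vs Q: X wins 3–2.
Y beats each rival — V (3–2), U (3–2), X (3–2), Q (3–2) — so Y is the Condorcet winner.

Y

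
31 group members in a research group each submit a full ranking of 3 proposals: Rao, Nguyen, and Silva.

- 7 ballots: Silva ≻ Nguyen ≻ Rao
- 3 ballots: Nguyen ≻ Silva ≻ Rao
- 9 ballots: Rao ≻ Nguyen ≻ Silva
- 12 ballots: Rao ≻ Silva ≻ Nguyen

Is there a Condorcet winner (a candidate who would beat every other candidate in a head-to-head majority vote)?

Yes

Head-to-head results (31 voters total):
Rao vs Nguyen: Rao wins 21–10.
Rao vs Silva: Rao wins 21–10.
Nguyen vs Silva: Silva wins 19–12.
Rao beats each rival — Nguyen (21–10), Silva (21–10) — so Rao is the Condorcet winner.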